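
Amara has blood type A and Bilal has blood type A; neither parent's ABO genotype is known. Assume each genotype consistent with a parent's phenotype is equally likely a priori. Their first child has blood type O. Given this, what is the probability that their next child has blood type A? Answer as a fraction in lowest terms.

Possible genotypes: Amara ∈ {I^A I^A, I^A i}; Bilal ∈ {I^A I^A, I^A i}.
Weight each parental genotype pair by prior × P(type-O child):
  I^A i × I^A i: posterior weight 1; P(next child type A) = 3/4.
Weighted sum = 3/4.

3/4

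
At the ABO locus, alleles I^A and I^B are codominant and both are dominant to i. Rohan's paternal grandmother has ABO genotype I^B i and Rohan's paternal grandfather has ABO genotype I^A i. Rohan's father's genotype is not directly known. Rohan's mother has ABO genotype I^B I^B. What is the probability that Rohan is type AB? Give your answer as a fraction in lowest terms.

1/4

Rohan's father's ABO genotype from I^B i × I^A i: 1/4 I^A I^B, 1/4 I^A i, 1/4 I^B i, 1/4 i i.
Crossing each possibility with the mother I^B I^B and summing P(type AB): 1/4·1/2 + 1/4·1/2 + 1/4·0 + 1/4·0 = 1/4.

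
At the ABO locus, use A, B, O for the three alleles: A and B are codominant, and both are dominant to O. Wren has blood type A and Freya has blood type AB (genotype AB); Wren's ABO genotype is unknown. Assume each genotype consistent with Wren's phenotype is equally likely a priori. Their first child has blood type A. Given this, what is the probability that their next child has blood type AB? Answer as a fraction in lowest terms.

3/8

Possible genotypes: Wren ∈ {AA, AO}; Freya ∈ {AB}.
Weight each parental genotype pair by prior × P(type-A child):
  AA × AB: posterior weight 1/2; P(next child type AB) = 1/2.
  AO × AB: posterior weight 1/2; P(next child type AB) = 1/4.
Weighted sum = 3/8.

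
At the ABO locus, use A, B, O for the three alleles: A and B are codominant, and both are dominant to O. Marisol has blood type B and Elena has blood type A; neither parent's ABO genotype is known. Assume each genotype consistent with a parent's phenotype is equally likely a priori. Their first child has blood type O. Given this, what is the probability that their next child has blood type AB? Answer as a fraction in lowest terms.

1/4

Possible genotypes: Marisol ∈ {BB, BO}; Elena ∈ {AA, AO}.
Weight each parental genotype pair by prior × P(type-O child):
  BO × AO: posterior weight 1; P(next child type AB) = 1/4.
Weighted sum = 1/4.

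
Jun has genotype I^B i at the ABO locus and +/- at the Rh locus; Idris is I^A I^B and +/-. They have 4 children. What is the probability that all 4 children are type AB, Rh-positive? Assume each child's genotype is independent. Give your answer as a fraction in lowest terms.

ABO cross I^B i × I^A I^B → 1/4 A, 1/2 B, 1/4 AB.
Rh cross +/- × +/- → 3/4 Rh+, 1/4 Rh-; so P(type AB, Rh-positive) = 1/4 × 3/4 = 3/16 per child.
All 4 independent: (3/16)^4 = 81/65536.

81/65536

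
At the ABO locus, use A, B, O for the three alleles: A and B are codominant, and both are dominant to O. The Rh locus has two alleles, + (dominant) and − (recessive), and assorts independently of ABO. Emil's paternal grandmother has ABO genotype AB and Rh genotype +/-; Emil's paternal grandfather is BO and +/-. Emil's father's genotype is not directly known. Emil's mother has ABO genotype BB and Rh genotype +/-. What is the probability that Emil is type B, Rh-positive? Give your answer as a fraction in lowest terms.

9/16

Emil's father's ABO genotype from AB × BO: 1/4 AB, 1/4 AO, 1/4 BB, 1/4 BO.
Crossing each possibility with the mother BB and summing P(type B): 1/4·1/2 + 1/4·1/2 + 1/4·1 + 1/4·1 = 3/4.
Similarly for Rh via the father's Rh distribution: P(Rh+) = 3/4.
Independent loci: 3/4 × 3/4 = 9/16.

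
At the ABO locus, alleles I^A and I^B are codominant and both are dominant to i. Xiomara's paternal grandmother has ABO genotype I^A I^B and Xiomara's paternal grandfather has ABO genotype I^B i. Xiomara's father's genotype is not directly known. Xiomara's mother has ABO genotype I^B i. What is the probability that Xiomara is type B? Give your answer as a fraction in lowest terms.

Xiomara's father's ABO genotype from I^A I^B × I^B i: 1/4 I^A I^B, 1/4 I^A i, 1/4 I^B I^B, 1/4 I^B i.
Crossing each possibility with the mother I^B i and summing P(type B): 1/4·1/2 + 1/4·1/4 + 1/4·1 + 1/4·3/4 = 5/8.

5/8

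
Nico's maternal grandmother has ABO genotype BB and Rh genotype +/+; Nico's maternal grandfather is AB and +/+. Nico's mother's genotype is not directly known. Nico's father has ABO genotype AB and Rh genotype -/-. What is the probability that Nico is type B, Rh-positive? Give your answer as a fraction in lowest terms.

3/8

Nico's mother's ABO genotype from BB × AB: 1/2 AB, 1/2 BB.
Crossing each possibility with the father AB and summing P(type B): 1/2·1/4 + 1/2·1/2 = 3/8.
Similarly for Rh via the mother's Rh distribution: P(Rh+) = 1.
Independent loci: 3/8 × 1 = 3/8.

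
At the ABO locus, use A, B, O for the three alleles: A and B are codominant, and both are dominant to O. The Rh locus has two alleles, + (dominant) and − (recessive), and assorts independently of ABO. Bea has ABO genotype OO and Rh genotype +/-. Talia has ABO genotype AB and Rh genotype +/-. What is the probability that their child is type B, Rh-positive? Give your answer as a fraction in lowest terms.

ABO cross OO × AB → offspring phenotypes: 1/2 A, 1/2 B.
Rh cross +/- × +/- → 3/4 Rh+, 1/4 Rh-.
Independent loci: P(type B, Rh-positive) = 1/2 × 3/4 = 3/8.

3/8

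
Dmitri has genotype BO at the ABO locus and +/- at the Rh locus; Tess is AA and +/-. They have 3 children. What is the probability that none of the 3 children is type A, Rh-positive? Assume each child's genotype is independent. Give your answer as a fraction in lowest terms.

ABO cross BO × AA → 1/2 A, 1/2 AB.
Rh cross +/- × +/- → 3/4 Rh+, 1/4 Rh-; so P(type A, Rh-positive) = 1/2 × 3/4 = 3/8 per child.
P(not type A, Rh-positive) = 5/8 for one child; (5/8)^3 = 125/512.

125/512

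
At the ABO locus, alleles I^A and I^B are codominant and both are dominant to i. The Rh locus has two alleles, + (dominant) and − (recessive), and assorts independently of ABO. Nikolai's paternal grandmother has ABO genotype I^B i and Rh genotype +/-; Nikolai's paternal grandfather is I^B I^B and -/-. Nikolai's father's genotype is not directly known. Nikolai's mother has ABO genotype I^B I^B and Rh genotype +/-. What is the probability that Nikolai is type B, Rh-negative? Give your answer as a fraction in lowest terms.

3/8

Nikolai's father's ABO genotype from I^B i × I^B I^B: 1/2 I^B I^B, 1/2 I^B i.
Crossing each possibility with the mother I^B I^B and summing P(type B): 1/2·1 + 1/2·1 = 1.
Similarly for Rh via the father's Rh distribution: P(Rh-) = 3/8.
Independent loci: 1 × 3/8 = 3/8.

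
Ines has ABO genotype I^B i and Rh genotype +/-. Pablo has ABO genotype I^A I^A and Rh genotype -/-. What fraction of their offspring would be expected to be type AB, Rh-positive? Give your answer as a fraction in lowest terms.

ABO cross I^B i × I^A I^A → offspring phenotypes: 1/2 A, 1/2 AB.
Rh cross +/- × -/- → 1/2 Rh+, 1/2 Rh-.
Independent loci: P(type AB, Rh-positive) = 1/2 × 1/2 = 1/4.

1/4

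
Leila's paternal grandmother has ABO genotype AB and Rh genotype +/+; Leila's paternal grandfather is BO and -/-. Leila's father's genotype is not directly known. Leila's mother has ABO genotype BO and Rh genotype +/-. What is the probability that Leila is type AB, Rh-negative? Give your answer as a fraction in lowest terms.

1/32

Leila's father's ABO genotype from AB × BO: 1/4 AB, 1/4 AO, 1/4 BB, 1/4 BO.
Crossing each possibility with the mother BO and summing P(type AB): 1/4·1/4 + 1/4·1/4 + 1/4·0 + 1/4·0 = 1/8.
Similarly for Rh via the father's Rh distribution: P(Rh-) = 1/4.
Independent loci: 1/8 × 1/4 = 1/32.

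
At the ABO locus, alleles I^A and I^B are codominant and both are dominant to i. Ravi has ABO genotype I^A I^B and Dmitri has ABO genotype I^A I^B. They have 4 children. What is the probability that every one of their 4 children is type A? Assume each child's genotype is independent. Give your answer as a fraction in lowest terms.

ABO cross I^A I^B × I^A I^B → 1/4 A, 1/4 B, 1/2 AB.
So P(type A) = 1/4 per child.
All 4 independent: (1/4)^4 = 1/256.

1/256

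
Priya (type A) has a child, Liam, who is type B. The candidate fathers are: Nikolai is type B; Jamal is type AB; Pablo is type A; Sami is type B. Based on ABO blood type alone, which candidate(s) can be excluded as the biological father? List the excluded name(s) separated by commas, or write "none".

A candidate is excluded only if no genotype consistent with his phenotype could produce a type B child with a type A mother.
Pablo (type A): no genotype consistent with that phenotype can produce a type-B child with a type-A mother.

Pablo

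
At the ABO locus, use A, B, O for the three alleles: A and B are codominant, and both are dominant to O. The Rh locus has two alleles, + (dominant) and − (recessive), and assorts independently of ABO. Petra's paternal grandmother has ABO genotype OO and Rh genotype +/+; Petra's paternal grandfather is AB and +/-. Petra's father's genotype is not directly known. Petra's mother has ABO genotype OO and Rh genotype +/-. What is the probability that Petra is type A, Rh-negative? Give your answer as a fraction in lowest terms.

1/32

Petra's father's ABO genotype from OO × AB: 1/2 AO, 1/2 BO.
Crossing each possibility with the mother OO and summing P(type A): 1/2·1/2 + 1/2·0 = 1/4.
Similarly for Rh via the father's Rh distribution: P(Rh-) = 1/8.
Independent loci: 1/4 × 1/8 = 1/32.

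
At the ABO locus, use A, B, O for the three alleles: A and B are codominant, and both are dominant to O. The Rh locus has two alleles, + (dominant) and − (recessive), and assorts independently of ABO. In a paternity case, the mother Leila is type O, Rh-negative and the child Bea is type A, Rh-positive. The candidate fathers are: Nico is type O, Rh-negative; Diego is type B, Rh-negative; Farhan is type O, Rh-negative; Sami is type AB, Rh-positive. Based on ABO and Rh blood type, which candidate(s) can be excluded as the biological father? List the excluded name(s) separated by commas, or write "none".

Nico, Diego, Farhan

A candidate is excluded only if no genotype consistent with his phenotype could produce a type A, Rh-positive child with a type O, Rh-negative mother.
Nico (type O, Rh-): no genotype consistent with that phenotype can produce a type-A Rh+ child with a type-O mother.
Diego (type B, Rh-): no genotype consistent with that phenotype can produce a type-A Rh+ child with a type-O mother.
Farhan (type O, Rh-): no genotype consistent with that phenotype can produce a type-A Rh+ child with a type-O mother.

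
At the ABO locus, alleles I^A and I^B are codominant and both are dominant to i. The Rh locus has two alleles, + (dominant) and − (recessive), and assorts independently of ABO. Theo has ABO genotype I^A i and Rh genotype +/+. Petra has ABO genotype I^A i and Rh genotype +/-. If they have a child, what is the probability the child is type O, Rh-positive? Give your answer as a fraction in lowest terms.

ABO cross I^A i × I^A i → offspring phenotypes: 1/4 O, 3/4 A.
Rh cross +/+ × +/- → 1 Rh+.
Independent loci: P(type O, Rh-positive) = 1/4 × 1 = 1/4.

1/4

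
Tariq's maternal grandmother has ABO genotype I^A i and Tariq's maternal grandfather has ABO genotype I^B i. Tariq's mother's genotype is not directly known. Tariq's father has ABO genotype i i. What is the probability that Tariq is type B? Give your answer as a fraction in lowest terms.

1/4

Tariq's mother's ABO genotype from I^A i × I^B i: 1/4 I^A I^B, 1/4 I^A i, 1/4 I^B i, 1/4 i i.
Crossing each possibility with the father i i and summing P(type B): 1/4·1/2 + 1/4·0 + 1/4·1/2 + 1/4·0 = 1/4.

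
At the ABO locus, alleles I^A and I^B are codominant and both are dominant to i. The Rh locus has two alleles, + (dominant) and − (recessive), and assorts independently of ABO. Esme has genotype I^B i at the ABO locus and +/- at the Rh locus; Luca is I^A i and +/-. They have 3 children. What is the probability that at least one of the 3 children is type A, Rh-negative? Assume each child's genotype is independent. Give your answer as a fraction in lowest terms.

721/4096

ABO cross I^B i × I^A i → 1/4 O, 1/4 A, 1/4 B, 1/4 AB.
Rh cross +/- × +/- → 3/4 Rh+, 1/4 Rh-; so P(type A, Rh-negative) = 1/4 × 1/4 = 1/16 per child.
P(none) = (15/16)^3 = 3375/4096; P(at least one) = 1 − 3375/4096 = 721/4096.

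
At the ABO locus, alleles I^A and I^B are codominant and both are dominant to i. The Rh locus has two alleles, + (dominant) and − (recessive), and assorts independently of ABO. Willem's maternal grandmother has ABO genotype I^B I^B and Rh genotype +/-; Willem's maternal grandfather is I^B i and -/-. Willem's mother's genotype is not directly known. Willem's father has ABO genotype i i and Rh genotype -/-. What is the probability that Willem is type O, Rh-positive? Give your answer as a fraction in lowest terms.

Willem's mother's ABO genotype from I^B I^B × I^B i: 1/2 I^B I^B, 1/2 I^B i.
Crossing each possibility with the father i i and summing P(type O): 1/2·0 + 1/2·1/2 = 1/4.
Similarly for Rh via the mother's Rh distribution: P(Rh+) = 1/4.
Independent loci: 1/4 × 1/4 = 1/16.

1/16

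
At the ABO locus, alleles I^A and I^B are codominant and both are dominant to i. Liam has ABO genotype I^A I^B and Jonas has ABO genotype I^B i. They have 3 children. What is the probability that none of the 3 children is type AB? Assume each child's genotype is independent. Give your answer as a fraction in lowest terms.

27/64

ABO cross I^A I^B × I^B i → 1/4 A, 1/2 B, 1/4 AB.
So P(type AB) = 1/4 per child.
P(not type AB) = 3/4 for one child; (3/4)^3 = 27/64.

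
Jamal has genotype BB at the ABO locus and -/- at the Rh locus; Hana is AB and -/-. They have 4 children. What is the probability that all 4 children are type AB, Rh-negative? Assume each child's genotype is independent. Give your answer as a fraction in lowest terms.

1/16

ABO cross BB × AB → 1/2 B, 1/2 AB.
Rh cross -/- × -/- → 1 Rh-; so P(type AB, Rh-negative) = 1/2 × 1 = 1/2 per child.
All 4 independent: (1/2)^4 = 1/16.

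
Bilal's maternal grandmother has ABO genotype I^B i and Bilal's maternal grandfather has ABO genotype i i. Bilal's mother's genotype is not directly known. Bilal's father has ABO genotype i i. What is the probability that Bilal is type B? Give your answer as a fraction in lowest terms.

Bilal's mother's ABO genotype from I^B i × i i: 1/2 I^B i, 1/2 i i.
Crossing each possibility with the father i i and summing P(type B): 1/2·1/2 + 1/2·0 = 1/4.

1/4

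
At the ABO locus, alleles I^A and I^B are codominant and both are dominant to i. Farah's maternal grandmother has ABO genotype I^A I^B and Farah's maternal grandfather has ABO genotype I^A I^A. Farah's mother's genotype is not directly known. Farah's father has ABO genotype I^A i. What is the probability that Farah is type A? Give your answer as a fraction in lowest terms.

Farah's mother's ABO genotype from I^A I^B × I^A I^A: 1/2 I^A I^A, 1/2 I^A I^B.
Crossing each possibility with the father I^A i and summing P(type A): 1/2·1 + 1/2·1/2 = 3/4.

3/4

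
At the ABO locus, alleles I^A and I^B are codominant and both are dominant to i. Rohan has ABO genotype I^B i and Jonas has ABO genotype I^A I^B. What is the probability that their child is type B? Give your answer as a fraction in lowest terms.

ABO cross I^B i × I^A I^B → offspring phenotypes: 1/4 A, 1/2 B, 1/4 AB.
So P(type B) = 1/2.

1/2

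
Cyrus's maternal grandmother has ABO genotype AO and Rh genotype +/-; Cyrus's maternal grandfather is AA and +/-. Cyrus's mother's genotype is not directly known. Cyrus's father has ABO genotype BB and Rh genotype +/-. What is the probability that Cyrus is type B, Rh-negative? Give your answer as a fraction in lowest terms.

Cyrus's mother's ABO genotype from AO × AA: 1/2 AA, 1/2 AO.
Crossing each possibility with the father BB and summing P(type B): 1/2·0 + 1/2·1/2 = 1/4.
Similarly for Rh via the mother's Rh distribution: P(Rh-) = 1/4.
Independent loci: 1/4 × 1/4 = 1/16.

1/16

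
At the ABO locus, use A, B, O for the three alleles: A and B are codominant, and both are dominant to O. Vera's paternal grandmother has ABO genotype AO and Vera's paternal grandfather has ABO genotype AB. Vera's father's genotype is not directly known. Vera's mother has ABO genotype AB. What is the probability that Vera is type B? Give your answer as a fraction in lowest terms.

1/4

Vera's father's ABO genotype from AO × AB: 1/4 AA, 1/4 AB, 1/4 AO, 1/4 BO.
Crossing each possibility with the mother AB and summing P(type B): 1/4·0 + 1/4·1/4 + 1/4·1/4 + 1/4·1/2 = 1/4.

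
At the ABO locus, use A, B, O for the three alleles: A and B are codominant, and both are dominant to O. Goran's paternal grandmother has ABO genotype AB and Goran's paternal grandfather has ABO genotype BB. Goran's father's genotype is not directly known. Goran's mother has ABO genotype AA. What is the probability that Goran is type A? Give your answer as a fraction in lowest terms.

Goran's father's ABO genotype from AB × BB: 1/2 AB, 1/2 BB.
Crossing each possibility with the mother AA and summing P(type A): 1/2·1/2 + 1/2·0 = 1/4.

1/4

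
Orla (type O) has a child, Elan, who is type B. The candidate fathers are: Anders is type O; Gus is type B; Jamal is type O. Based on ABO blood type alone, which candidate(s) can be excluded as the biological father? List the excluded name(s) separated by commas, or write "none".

A candidate is excluded only if no genotype consistent with his phenotype could produce a type B child with a type O mother.
Anders (type O): no genotype consistent with that phenotype can produce a type-B child with a type-O mother.
Jamal (type O): no genotype consistent with that phenotype can produce a type-B child with a type-O mother.

Anders, Jamal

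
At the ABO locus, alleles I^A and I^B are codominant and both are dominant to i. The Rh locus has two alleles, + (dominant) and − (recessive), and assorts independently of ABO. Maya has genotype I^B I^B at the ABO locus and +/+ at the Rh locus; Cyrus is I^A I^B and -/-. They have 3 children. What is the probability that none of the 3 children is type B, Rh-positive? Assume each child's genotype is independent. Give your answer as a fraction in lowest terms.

ABO cross I^B I^B × I^A I^B → 1/2 B, 1/2 AB.
Rh cross +/+ × -/- → 1 Rh+; so P(type B, Rh-positive) = 1/2 × 1 = 1/2 per child.
P(not type B, Rh-positive) = 1/2 for one child; (1/2)^3 = 1/8.

1/8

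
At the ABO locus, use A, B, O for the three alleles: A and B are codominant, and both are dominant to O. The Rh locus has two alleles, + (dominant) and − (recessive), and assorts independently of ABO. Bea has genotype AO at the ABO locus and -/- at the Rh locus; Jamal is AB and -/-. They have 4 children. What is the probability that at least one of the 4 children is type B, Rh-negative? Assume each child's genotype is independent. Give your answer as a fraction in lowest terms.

175/256

ABO cross AO × AB → 1/2 A, 1/4 B, 1/4 AB.
Rh cross -/- × -/- → 1 Rh-; so P(type B, Rh-negative) = 1/4 × 1 = 1/4 per child.
P(none) = (3/4)^4 = 81/256; P(at least one) = 1 − 81/256 = 175/256.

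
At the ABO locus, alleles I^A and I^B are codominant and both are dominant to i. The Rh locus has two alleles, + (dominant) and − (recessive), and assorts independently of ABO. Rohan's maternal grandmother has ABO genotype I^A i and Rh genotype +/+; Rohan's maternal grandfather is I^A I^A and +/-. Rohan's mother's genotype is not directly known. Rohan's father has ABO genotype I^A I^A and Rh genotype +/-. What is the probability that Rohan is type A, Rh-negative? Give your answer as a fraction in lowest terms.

Rohan's mother's ABO genotype from I^A i × I^A I^A: 1/2 I^A I^A, 1/2 I^A i.
Crossing each possibility with the father I^A I^A and summing P(type A): 1/2·1 + 1/2·1 = 1.
Similarly for Rh via the mother's Rh distribution: P(Rh-) = 1/8.
Independent loci: 1 × 1/8 = 1/8.

1/8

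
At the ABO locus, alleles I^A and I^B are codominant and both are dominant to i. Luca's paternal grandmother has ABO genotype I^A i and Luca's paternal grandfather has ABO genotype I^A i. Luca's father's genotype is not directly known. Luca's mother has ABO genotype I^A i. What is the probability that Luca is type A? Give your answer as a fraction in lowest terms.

Luca's father's ABO genotype from I^A i × I^A i: 1/4 I^A I^A, 1/2 I^A i, 1/4 i i.
Crossing each possibility with the mother I^A i and summing P(type A): 1/4·1 + 1/2·3/4 + 1/4·1/2 = 3/4.

3/4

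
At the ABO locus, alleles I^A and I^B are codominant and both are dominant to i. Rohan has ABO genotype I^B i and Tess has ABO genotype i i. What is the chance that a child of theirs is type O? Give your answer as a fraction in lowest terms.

ABO cross I^B i × i i → offspring phenotypes: 1/2 O, 1/2 B.
So P(type O) = 1/2.

1/2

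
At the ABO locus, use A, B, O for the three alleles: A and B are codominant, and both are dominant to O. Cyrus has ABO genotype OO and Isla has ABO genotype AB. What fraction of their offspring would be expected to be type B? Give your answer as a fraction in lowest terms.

1/2

ABO cross OO × AB → offspring phenotypes: 1/2 A, 1/2 B.
So P(type B) = 1/2.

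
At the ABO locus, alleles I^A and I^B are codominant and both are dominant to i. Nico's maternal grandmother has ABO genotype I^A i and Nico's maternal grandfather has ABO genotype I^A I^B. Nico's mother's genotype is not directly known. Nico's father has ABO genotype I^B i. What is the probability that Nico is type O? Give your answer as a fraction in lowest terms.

1/8

Nico's mother's ABO genotype from I^A i × I^A I^B: 1/4 I^A I^A, 1/4 I^A I^B, 1/4 I^A i, 1/4 I^B i.
Crossing each possibility with the father I^B i and summing P(type O): 1/4·0 + 1/4·0 + 1/4·1/4 + 1/4·1/4 = 1/8.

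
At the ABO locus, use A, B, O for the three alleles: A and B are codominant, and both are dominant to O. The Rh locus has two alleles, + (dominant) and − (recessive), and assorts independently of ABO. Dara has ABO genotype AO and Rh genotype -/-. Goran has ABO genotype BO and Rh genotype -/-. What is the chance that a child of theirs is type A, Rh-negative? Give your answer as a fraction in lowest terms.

1/4

ABO cross AO × BO → offspring phenotypes: 1/4 O, 1/4 A, 1/4 B, 1/4 AB.
Rh cross -/- × -/- → 1 Rh-.
Independent loci: P(type A, Rh-negative) = 1/4 × 1 = 1/4.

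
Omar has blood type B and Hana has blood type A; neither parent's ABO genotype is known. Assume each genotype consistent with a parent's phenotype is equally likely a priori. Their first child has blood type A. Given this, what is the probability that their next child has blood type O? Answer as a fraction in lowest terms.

1/12

Possible genotypes: Omar ∈ {I^B I^B, I^B i}; Hana ∈ {I^A I^A, I^A i}.
Weight each parental genotype pair by prior × P(type-A child):
  I^B i × I^A I^A: posterior weight 2/3; P(next child type O) = 0.
  I^B i × I^A i: posterior weight 1/3; P(next child type O) = 1/4.
Weighted sum = 1/12.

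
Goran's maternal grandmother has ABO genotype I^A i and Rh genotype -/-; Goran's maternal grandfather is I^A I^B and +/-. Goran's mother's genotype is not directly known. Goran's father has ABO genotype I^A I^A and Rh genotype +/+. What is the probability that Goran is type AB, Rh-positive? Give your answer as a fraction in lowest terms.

1/4

Goran's mother's ABO genotype from I^A i × I^A I^B: 1/4 I^A I^A, 1/4 I^A I^B, 1/4 I^A i, 1/4 I^B i.
Crossing each possibility with the father I^A I^A and summing P(type AB): 1/4·0 + 1/4·1/2 + 1/4·0 + 1/4·1/2 = 1/4.
Similarly for Rh via the mother's Rh distribution: P(Rh+) = 1.
Independent loci: 1/4 × 1 = 1/4.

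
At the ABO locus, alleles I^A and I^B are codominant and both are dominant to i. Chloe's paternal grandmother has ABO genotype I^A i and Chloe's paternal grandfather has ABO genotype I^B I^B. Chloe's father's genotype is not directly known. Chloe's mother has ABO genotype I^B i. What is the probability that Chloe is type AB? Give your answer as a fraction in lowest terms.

Chloe's father's ABO genotype from I^A i × I^B I^B: 1/2 I^A I^B, 1/2 I^B i.
Crossing each possibility with the mother I^B i and summing P(type AB): 1/2·1/4 + 1/2·0 = 1/8.

1/8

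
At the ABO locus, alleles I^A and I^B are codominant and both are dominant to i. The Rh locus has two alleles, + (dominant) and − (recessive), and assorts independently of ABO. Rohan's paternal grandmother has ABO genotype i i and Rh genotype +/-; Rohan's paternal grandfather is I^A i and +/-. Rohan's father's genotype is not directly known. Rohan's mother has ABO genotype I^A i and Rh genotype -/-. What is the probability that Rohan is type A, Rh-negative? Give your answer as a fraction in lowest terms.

Rohan's father's ABO genotype from i i × I^A i: 1/2 I^A i, 1/2 i i.
Crossing each possibility with the mother I^A i and summing P(type A): 1/2·3/4 + 1/2·1/2 = 5/8.
Similarly for Rh via the father's Rh distribution: P(Rh-) = 1/2.
Independent loci: 5/8 × 1/2 = 5/16.

5/16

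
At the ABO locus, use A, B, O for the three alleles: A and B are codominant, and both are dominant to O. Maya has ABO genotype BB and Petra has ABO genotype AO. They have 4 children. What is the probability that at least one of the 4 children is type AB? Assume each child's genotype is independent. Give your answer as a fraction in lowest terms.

ABO cross BB × AO → 1/2 B, 1/2 AB.
So P(type AB) = 1/2 per child.
P(none) = (1/2)^4 = 1/16; P(at least one) = 1 − 1/16 = 15/16.

15/16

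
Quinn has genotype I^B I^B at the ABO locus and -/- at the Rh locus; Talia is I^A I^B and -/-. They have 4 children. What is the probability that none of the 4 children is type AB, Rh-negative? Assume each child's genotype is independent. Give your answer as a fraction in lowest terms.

1/16

ABO cross I^B I^B × I^A I^B → 1/2 B, 1/2 AB.
Rh cross -/- × -/- → 1 Rh-; so P(type AB, Rh-negative) = 1/2 × 1 = 1/2 per child.
P(not type AB, Rh-negative) = 1/2 for one child; (1/2)^4 = 1/16.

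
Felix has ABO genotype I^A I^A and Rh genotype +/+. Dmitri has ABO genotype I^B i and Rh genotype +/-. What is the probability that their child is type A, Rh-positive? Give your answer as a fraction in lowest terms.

ABO cross I^A I^A × I^B i → offspring phenotypes: 1/2 A, 1/2 AB.
Rh cross +/+ × +/- → 1 Rh+.
Independent loci: P(type A, Rh-positive) = 1/2 × 1 = 1/2.

1/2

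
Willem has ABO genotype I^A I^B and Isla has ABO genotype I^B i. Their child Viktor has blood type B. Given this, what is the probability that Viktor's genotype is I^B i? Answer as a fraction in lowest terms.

Cross I^A I^B × I^B i → 1/4 I^A I^B, 1/4 I^A i, 1/4 I^B I^B, 1/4 I^B i.
Type-B genotypes among offspring: I^B I^B (1/4), I^B i (1/4); total 1/2.
P(I^B i | type B) = (1/4) / (1/2) = 1/2.

1/2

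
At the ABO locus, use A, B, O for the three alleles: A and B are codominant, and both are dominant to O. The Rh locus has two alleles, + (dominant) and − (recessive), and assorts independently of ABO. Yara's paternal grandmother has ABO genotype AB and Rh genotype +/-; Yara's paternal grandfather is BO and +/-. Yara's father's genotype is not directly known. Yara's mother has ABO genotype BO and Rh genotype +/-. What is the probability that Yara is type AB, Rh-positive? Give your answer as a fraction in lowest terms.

3/32

Yara's father's ABO genotype from AB × BO: 1/4 AB, 1/4 AO, 1/4 BB, 1/4 BO.
Crossing each possibility with the mother BO and summing P(type AB): 1/4·1/4 + 1/4·1/4 + 1/4·0 + 1/4·0 = 1/8.
Similarly for Rh via the father's Rh distribution: P(Rh+) = 3/4.
Independent loci: 1/8 × 3/4 = 3/32.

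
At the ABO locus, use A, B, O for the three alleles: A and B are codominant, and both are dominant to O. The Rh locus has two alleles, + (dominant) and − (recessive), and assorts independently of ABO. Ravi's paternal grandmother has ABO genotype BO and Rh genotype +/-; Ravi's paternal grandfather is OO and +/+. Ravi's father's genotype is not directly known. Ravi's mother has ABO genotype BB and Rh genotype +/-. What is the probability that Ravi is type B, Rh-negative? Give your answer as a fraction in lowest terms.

Ravi's father's ABO genotype from BO × OO: 1/2 BO, 1/2 OO.
Crossing each possibility with the mother BB and summing P(type B): 1/2·1 + 1/2·1 = 1.
Similarly for Rh via the father's Rh distribution: P(Rh-) = 1/8.
Independent loci: 1 × 1/8 = 1/8.

1/8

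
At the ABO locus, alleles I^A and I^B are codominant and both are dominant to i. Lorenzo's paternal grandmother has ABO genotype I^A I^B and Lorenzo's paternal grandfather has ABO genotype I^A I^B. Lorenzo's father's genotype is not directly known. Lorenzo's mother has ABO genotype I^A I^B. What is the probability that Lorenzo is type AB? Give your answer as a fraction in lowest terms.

Lorenzo's father's ABO genotype from I^A I^B × I^A I^B: 1/4 I^A I^A, 1/2 I^A I^B, 1/4 I^B I^B.
Crossing each possibility with the mother I^A I^B and summing P(type AB): 1/4·1/2 + 1/2·1/2 + 1/4·1/2 = 1/2.

1/2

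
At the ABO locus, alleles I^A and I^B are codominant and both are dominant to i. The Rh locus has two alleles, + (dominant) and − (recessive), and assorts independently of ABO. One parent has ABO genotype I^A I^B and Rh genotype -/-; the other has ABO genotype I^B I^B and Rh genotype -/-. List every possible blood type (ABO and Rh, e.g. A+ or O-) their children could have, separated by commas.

Gametes from I^A I^B × I^B I^B give offspring ABO genotypes I^A I^B, I^B I^B, i.e. phenotypes B, AB.
Rh cross -/- × -/- → phenotypes Rh-.
Combining independently: B-, AB-.

B-, AB-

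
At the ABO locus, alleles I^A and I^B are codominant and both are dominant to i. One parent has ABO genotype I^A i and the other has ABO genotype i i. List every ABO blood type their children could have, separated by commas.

O, A

Gametes from I^A i × i i give offspring ABO genotypes I^A i, i i, i.e. phenotypes O, A.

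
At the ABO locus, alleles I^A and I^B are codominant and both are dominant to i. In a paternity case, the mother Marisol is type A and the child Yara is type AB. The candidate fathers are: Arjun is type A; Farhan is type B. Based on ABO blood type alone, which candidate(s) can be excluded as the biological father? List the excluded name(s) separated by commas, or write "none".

Arjun

A candidate is excluded only if no genotype consistent with his phenotype could produce a type AB child with a type A mother.
Arjun (type A): no genotype consistent with that phenotype can produce a type-AB child with a type-A mother.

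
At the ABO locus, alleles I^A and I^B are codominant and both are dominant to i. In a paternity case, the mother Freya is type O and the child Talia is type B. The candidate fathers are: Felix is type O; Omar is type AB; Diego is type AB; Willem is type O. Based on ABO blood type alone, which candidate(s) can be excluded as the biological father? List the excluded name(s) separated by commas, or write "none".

Felix, Willem

A candidate is excluded only if no genotype consistent with his phenotype could produce a type B child with a type O mother.
Felix (type O): no genotype consistent with that phenotype can produce a type-B child with a type-O mother.
Willem (type O): no genotype consistent with that phenotype can produce a type-B child with a type-O mother.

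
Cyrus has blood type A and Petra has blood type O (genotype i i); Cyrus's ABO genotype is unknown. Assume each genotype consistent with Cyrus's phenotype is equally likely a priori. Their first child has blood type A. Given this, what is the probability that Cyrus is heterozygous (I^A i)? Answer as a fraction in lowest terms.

1/3

Possible genotypes: Cyrus ∈ {I^A I^A, I^A i}; Petra ∈ {i i}.
Weight each parental genotype pair by prior × P(type-A child):
  I^A I^A × i i: posterior weight 2/3.
  I^A i × i i: posterior weight 1/3.
Sum the posterior weight over pairs where Cyrus is I^A i: 1/3.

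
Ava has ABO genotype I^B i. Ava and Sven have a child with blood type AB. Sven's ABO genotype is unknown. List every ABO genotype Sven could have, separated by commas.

I^A I^A, I^A I^B, I^A i

For each candidate genotype of Sven, check whether crossing it with I^B i can produce every observed child phenotype.
  I^A I^A → possible child types {A, AB} ✓
  I^A I^B → possible child types {A, B, AB} ✓
  I^A i → possible child types {O, A, B, AB} ✓
  I^B I^B → possible child types {B} ✗
  I^B i → possible child types {O, B} ✗
  i i → possible child types {O, B} ✗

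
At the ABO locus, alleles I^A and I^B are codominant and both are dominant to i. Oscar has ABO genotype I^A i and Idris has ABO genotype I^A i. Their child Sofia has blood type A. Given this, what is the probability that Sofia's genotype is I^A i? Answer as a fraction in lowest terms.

Cross I^A i × I^A i → 1/4 I^A I^A, 1/2 I^A i, 1/4 i i.
Type-A genotypes among offspring: I^A I^A (1/4), I^A i (1/2); total 3/4.
P(I^A i | type A) = (1/2) / (3/4) = 2/3.

2/3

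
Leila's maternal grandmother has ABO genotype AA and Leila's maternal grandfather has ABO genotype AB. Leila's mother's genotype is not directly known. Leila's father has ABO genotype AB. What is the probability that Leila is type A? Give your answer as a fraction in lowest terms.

3/8

Leila's mother's ABO genotype from AA × AB: 1/2 AA, 1/2 AB.
Crossing each possibility with the father AB and summing P(type A): 1/2·1/2 + 1/2·1/4 = 3/8.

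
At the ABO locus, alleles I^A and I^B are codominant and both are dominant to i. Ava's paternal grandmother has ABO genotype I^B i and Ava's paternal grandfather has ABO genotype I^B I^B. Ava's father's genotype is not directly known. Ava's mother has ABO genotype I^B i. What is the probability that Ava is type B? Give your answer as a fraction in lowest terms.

Ava's father's ABO genotype from I^B i × I^B I^B: 1/2 I^B I^B, 1/2 I^B i.
Crossing each possibility with the mother I^B i and summing P(type B): 1/2·1 + 1/2·3/4 = 7/8.

7/8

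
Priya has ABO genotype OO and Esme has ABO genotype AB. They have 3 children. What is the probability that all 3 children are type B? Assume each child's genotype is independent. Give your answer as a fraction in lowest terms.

ABO cross OO × AB → 1/2 A, 1/2 B.
So P(type B) = 1/2 per child.
All 3 independent: (1/2)^3 = 1/8.

1/8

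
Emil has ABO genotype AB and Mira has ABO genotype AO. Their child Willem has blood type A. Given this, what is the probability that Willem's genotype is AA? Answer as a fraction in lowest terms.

Cross AB × AO → 1/4 AA, 1/4 AB, 1/4 AO, 1/4 BO.
Type-A genotypes among offspring: AA (1/4), AO (1/4); total 1/2.
P(AA | type A) = (1/4) / (1/2) = 1/2.

1/2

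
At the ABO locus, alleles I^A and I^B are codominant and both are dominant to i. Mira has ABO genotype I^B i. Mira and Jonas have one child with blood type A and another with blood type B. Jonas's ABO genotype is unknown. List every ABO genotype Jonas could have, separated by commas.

I^A I^B, I^A i

For each candidate genotype of Jonas, check whether crossing it with I^B i can produce every observed child phenotype.
  I^A I^A → possible child types {A, AB} ✗
  I^A I^B → possible child types {A, B, AB} ✓
  I^A i → possible child types {O, A, B, AB} ✓
  I^B I^B → possible child types {B} ✗
  I^B i → possible child types {O, B} ✗
  i i → possible child types {O, B} ✗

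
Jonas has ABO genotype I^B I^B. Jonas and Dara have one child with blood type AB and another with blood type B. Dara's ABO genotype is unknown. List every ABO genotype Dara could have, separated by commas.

I^A I^B, I^A i

For each candidate genotype of Dara, check whether crossing it with I^B I^B can produce every observed child phenotype.
  I^A I^A → possible child types {AB} ✗
  I^A I^B → possible child types {B, AB} ✓
  I^A i → possible child types {B, AB} ✓
  I^B I^B → possible child types {B} ✗
  I^B i → possible child types {B} ✗
  i i → possible child types {B} ✗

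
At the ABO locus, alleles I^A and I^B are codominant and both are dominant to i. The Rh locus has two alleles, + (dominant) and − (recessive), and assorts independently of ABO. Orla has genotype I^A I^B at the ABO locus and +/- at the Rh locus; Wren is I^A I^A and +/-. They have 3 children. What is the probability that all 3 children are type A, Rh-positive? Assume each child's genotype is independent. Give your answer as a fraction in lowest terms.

ABO cross I^A I^B × I^A I^A → 1/2 A, 1/2 AB.
Rh cross +/- × +/- → 3/4 Rh+, 1/4 Rh-; so P(type A, Rh-positive) = 1/2 × 3/4 = 3/8 per child.
All 3 independent: (3/8)^3 = 27/512.

27/512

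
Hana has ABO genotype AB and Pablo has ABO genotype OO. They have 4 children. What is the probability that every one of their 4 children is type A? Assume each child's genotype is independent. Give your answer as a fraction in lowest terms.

ABO cross AB × OO → 1/2 A, 1/2 B.
So P(type A) = 1/2 per child.
All 4 independent: (1/2)^4 = 1/16.

1/16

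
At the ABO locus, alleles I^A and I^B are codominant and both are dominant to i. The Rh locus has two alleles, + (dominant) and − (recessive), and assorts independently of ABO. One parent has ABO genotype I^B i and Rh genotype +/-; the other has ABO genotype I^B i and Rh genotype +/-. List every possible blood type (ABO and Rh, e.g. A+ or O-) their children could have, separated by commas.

Gametes from I^B i × I^B i give offspring ABO genotypes I^B I^B, I^B i, i i, i.e. phenotypes O, B.
Rh cross +/- × +/- → phenotypes Rh+, Rh-.
Combining independently: O+, O-, B+, B-.

O+, O-, B+, B-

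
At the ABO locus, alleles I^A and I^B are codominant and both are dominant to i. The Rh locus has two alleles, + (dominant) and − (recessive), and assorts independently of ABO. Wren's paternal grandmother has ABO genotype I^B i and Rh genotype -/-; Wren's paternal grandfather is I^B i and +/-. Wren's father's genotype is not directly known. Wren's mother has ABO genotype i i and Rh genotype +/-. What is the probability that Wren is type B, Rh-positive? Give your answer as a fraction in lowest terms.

5/16

Wren's father's ABO genotype from I^B i × I^B i: 1/4 I^B I^B, 1/2 I^B i, 1/4 i i.
Crossing each possibility with the mother i i and summing P(type B): 1/4·1 + 1/2·1/2 + 1/4·0 = 1/2.
Similarly for Rh via the father's Rh distribution: P(Rh+) = 5/8.
Independent loci: 1/2 × 5/8 = 5/16.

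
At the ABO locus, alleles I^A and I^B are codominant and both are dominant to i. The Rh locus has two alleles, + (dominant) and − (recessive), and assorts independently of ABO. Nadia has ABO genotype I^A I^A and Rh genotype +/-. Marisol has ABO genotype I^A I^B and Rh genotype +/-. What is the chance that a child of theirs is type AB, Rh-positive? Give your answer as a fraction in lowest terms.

ABO cross I^A I^A × I^A I^B → offspring phenotypes: 1/2 A, 1/2 AB.
Rh cross +/- × +/- → 3/4 Rh+, 1/4 Rh-.
Independent loci: P(type AB, Rh-positive) = 1/2 × 3/4 = 3/8.

3/8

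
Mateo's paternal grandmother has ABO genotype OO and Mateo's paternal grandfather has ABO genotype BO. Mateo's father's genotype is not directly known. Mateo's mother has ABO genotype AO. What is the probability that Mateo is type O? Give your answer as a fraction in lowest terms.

3/8

Mateo's father's ABO genotype from OO × BO: 1/2 BO, 1/2 OO.
Crossing each possibility with the mother AO and summing P(type O): 1/2·1/4 + 1/2·1/2 = 3/8.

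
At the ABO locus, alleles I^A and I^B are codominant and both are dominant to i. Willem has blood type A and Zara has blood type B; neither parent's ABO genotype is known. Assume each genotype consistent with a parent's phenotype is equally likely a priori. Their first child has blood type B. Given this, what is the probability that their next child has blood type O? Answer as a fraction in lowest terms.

1/12

Possible genotypes: Willem ∈ {I^A I^A, I^A i}; Zara ∈ {I^B I^B, I^B i}.
Weight each parental genotype pair by prior × P(type-B child):
  I^A i × I^B I^B: posterior weight 2/3; P(next child type O) = 0.
  I^A i × I^B i: posterior weight 1/3; P(next child type O) = 1/4.
Weighted sum = 1/12.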